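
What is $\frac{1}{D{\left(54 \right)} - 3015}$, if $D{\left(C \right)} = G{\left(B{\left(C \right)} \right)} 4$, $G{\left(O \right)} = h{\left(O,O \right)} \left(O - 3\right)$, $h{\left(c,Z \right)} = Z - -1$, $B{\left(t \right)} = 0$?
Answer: $- \frac{1}{3027} \approx -0.00033036$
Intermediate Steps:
$h{\left(c,Z \right)} = 1 + Z$ ($h{\left(c,Z \right)} = Z + 1 = 1 + Z$)
$G{\left(O \right)} = \left(1 + O\right) \left(-3 + O\right)$ ($G{\left(O \right)} = \left(1 + O\right) \left(O - 3\right) = \left(1 + O\right) \left(-3 + O\right)$)
$D{\left(C \right)} = -12$ ($D{\left(C \right)} = \left(1 + 0\right) \left(-3 + 0\right) 4 = 1 \left(-3\right) 4 = \left(-3\right) 4 = -12$)
$\frac{1}{D{\left(54 \right)} - 3015} = \frac{1}{-12 - 3015} = \frac{1}{-3027} = - \frac{1}{3027}$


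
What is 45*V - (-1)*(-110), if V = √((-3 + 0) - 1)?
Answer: -110 + 90*I ≈ -110.0 + 90.0*I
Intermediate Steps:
V = 2*I (V = √(-3 - 1) = √(-4) = 2*I ≈ 2.0*I)
45*V - (-1)*(-110) = 45*(2*I) - (-1)*(-110) = 90*I - 1*110 = 90*I - 110 = -110 + 90*I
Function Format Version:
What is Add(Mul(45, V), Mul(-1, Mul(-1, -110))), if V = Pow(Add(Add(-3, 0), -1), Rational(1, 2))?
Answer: Add(-110, Mul(90, I)) ≈ Add(-110.00, Mul(90.000, I))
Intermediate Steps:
V = Mul(2, I) (V = Pow(Add(-3, -1), Rational(1, 2)) = Pow(-4, Rational(1, 2)) = Mul(2, I) ≈ Mul(2.0000, I))
Add(Mul(45, V), Mul(-1, Mul(-1, -110))) = Add(Mul(45, Mul(2, I)), Mul(-1, Mul(-1, -110))) = Add(Mul(90, I), Mul(-1, 110)) = Add(Mul(90, I), -110) = Add(-110, Mul(90, I))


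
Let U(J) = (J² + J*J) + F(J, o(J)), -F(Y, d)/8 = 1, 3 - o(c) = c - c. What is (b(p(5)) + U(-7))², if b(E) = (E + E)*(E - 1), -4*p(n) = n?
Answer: 585225/64 ≈ 9144.1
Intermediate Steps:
o(c) = 3 (o(c) = 3 - (c - c) = 3 - 1*0 = 3 + 0 = 3)
F(Y, d) = -8 (F(Y, d) = -8*1 = -8)
p(n) = -n/4
U(J) = -8 + 2*J² (U(J) = (J² + J*J) - 8 = (J² + J²) - 8 = 2*J² - 8 = -8 + 2*J²)
b(E) = 2*E*(-1 + E) (b(E) = (2*E)*(-1 + E) = 2*E*(-1 + E))
(b(p(5)) + U(-7))² = (2*(-¼*5)*(-1 - ¼*5) + (-8 + 2*(-7)²))² = (2*(-5/4)*(-1 - 5/4) + (-8 + 2*49))² = (2*(-5/4)*(-9/4) + (-8 + 98))² = (45/8 + 90)² = (765/8)² = 585225/64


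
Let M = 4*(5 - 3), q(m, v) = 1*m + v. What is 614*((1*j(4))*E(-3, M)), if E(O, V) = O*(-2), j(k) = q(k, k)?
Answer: 29472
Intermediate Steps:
q(m, v) = m + v
j(k) = 2*k (j(k) = k + k = 2*k)
M = 8 (M = 4*2 = 8)
E(O, V) = -2*O
614*((1*j(4))*E(-3, M)) = 614*((1*(2*4))*(-2*(-3))) = 614*((1*8)*6) = 614*(8*6) = 614*48 = 29472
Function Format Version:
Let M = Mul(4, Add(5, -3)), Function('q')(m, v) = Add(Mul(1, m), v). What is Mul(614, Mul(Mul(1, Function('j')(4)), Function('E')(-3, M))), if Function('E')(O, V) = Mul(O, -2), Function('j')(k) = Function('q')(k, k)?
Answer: 29472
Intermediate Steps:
Function('q')(m, v) = Add(m, v)
Function('j')(k) = Mul(2, k) (Function('j')(k) = Add(k, k) = Mul(2, k))
M = 8 (M = Mul(4, 2) = 8)
Function('E')(O, V) = Mul(-2, O)
Mul(614, Mul(Mul(1, Function('j')(4)), Function('E')(-3, M))) = Mul(614, Mul(Mul(1, Mul(2, 4)), Mul(-2, -3))) = Mul(614, Mul(Mul(1, 8), 6)) = Mul(614, Mul(8, 6)) = Mul(614, 48) = 29472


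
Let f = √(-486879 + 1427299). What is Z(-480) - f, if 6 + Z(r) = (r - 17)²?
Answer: 247003 - 2*√235105 ≈ 2.4603e+5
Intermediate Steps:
Z(r) = -6 + (-17 + r)² (Z(r) = -6 + (r - 17)² = -6 + (-17 + r)²)
f = 2*√235105 (f = √940420 = 2*√235105 ≈ 969.75)
Z(-480) - f = (-6 + (-17 - 480)²) - 2*√235105 = (-6 + (-497)²) - 2*√235105 = (-6 + 247009) - 2*√235105 = 247003 - 2*√235105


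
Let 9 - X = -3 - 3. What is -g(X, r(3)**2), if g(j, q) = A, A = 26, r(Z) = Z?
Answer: -26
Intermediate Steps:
X = 15 (X = 9 - (-3 - 3) = 9 - 1*(-6) = 9 + 6 = 15)
g(j, q) = 26
-g(X, r(3)**2) = -1*26 = -26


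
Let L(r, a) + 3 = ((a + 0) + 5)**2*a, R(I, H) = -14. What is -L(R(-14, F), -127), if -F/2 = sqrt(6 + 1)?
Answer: 1890271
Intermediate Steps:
F = -2*sqrt(7) (F = -2*sqrt(6 + 1) = -2*sqrt(7) ≈ -5.2915)
L(r, a) = -3 + a*(5 + a)**2 (L(r, a) = -3 + ((a + 0) + 5)**2*a = -3 + (a + 5)**2*a = -3 + (5 + a)**2*a = -3 + a*(5 + a)**2)
-L(R(-14, F), -127) = -(-3 - 127*(5 - 127)**2) = -(-3 - 127*(-122)**2) = -(-3 - 127*14884) = -(-3 - 1890268) = -1*(-1890271) = 1890271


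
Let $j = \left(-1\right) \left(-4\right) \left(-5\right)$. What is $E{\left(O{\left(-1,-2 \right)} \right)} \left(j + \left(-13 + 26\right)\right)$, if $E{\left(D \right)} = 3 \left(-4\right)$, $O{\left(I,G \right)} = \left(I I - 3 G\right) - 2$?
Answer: $84$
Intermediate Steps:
$O{\left(I,G \right)} = -2 + I^{2} - 3 G$ ($O{\left(I,G \right)} = \left(I^{2} - 3 G\right) - 2 = -2 + I^{2} - 3 G$)
$E{\left(D \right)} = -12$
$j = -20$ ($j = 4 \left(-5\right) = -20$)
$E{\left(O{\left(-1,-2 \right)} \right)} \left(j + \left(-13 + 26\right)\right) = - 12 \left(-20 + \left(-13 + 26\right)\right) = - 12 \left(-20 + 13\right) = \left(-12\right) \left(-7\right) = 84$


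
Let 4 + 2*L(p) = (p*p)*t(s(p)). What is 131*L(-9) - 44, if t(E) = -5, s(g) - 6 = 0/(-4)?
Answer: -53667/2 ≈ -26834.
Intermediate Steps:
s(g) = 6 (s(g) = 6 + 0/(-4) = 6 + 0*(-¼) = 6 + 0 = 6)
L(p) = -2 - 5*p²/2 (L(p) = -2 + ((p*p)*(-5))/2 = -2 + (p²*(-5))/2 = -2 + (-5*p²)/2 = -2 - 5*p²/2)
131*L(-9) - 44 = 131*(-2 - 5/2*(-9)²) - 44 = 131*(-2 - 5/2*81) - 44 = 131*(-2 - 405/2) - 44 = 131*(-409/2) - 44 = -53579/2 - 44 = -53667/2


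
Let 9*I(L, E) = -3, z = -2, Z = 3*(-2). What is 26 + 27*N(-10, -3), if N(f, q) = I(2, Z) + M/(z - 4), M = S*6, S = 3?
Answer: -64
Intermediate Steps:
Z = -6
I(L, E) = -1/3 (I(L, E) = (1/9)*(-3) = -1/3)
M = 18 (M = 3*6 = 18)
N(f, q) = -10/3 (N(f, q) = -1/3 + 18/(-2 - 4) = -1/3 + 18/(-6) = -1/3 + 18*(-1/6) = -1/3 - 3 = -10/3)
26 + 27*N(-10, -3) = 26 + 27*(-10/3) = 26 - 90 = -64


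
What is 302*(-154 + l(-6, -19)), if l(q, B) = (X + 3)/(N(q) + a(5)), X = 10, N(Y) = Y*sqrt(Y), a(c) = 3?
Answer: -3484174/75 + 7852*I*sqrt(6)/75 ≈ -46456.0 + 256.45*I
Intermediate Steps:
N(Y) = Y**(3/2)
l(q, B) = 13/(3 + q**(3/2)) (l(q, B) = (10 + 3)/(q**(3/2) + 3) = 13/(3 + q**(3/2)))
302*(-154 + l(-6, -19)) = 302*(-154 + 13/(3 + (-6)**(3/2))) = 302*(-154 + 13/(3 - 6*I*sqrt(6))) = -46508 + 3926/(3 - 6*I*sqrt(6))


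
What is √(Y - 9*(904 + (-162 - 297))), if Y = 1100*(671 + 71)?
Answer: √812195 ≈ 901.22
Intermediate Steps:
Y = 816200 (Y = 1100*742 = 816200)
√(Y - 9*(904 + (-162 - 297))) = √(816200 - 9*(904 + (-162 - 297))) = √(816200 - 9*(904 - 459)) = √(816200 - 9*445) = √(816200 - 4005) = √812195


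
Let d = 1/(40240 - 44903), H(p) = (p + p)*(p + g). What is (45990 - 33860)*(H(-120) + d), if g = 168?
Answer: -651596440930/4663 ≈ -1.3974e+8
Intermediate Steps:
H(p) = 2*p*(168 + p) (H(p) = (p + p)*(p + 168) = (2*p)*(168 + p) = 2*p*(168 + p))
d = -1/4663 (d = 1/(-4663) = -1/4663 ≈ -0.00021445)
(45990 - 33860)*(H(-120) + d) = (45990 - 33860)*(2*(-120)*(168 - 120) - 1/4663) = 12130*(2*(-120)*48 - 1/4663) = 12130*(-11520 - 1/4663) = 12130*(-53717761/4663) = -651596440930/4663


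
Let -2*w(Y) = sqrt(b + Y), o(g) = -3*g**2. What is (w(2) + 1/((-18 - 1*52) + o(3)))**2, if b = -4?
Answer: -9407/18818 + I*sqrt(2)/97 ≈ -0.49989 + 0.01458*I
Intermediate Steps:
w(Y) = -sqrt(-4 + Y)/2
(w(2) + 1/((-18 - 1*52) + o(3)))**2 = (-sqrt(-4 + 2)/2 + 1/((-18 - 1*52) - 3*3**2))**2 = (-I*sqrt(2)/2 + 1/((-18 - 52) - 3*9))**2 = (-I*sqrt(2)/2 + 1/(-70 - 27))**2 = (-I*sqrt(2)/2 + 1/(-97))**2 = (-I*sqrt(2)/2 - 1/97)**2 = (-1/97 - I*sqrt(2)/2)**2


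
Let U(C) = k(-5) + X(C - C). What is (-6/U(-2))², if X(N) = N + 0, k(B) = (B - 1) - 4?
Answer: 9/25 ≈ 0.36000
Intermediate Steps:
k(B) = -5 + B (k(B) = (-1 + B) - 4 = -5 + B)
X(N) = N
U(C) = -10 (U(C) = (-5 - 5) + (C - C) = -10 + 0 = -10)
(-6/U(-2))² = (-6/(-10))² = (-6*(-⅒))² = (⅗)² = 9/25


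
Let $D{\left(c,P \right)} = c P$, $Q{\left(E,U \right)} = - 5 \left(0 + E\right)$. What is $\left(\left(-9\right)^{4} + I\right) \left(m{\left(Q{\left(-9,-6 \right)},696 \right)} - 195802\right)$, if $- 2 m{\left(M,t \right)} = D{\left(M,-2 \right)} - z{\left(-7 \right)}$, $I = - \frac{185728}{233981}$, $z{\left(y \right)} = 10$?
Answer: $- \frac{300472197171976}{233981} \approx -1.2842 \cdot 10^{9}$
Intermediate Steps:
$Q{\left(E,U \right)} = - 5 E$
$D{\left(c,P \right)} = P c$
$I = - \frac{185728}{233981}$ ($I = \left(-185728\right) \frac{1}{233981} = - \frac{185728}{233981} \approx -0.79377$)
$m{\left(M,t \right)} = 5 + M$ ($m{\left(M,t \right)} = - \frac{- 2 M - 10}{2} = - \frac{-10 - 2 M}{2} = 5 + M$)
$\left(\left(-9\right)^{4} + I\right) \left(m{\left(Q{\left(-9,-6 \right)},696 \right)} - 195802\right) = \left(\left(-9\right)^{4} - \frac{185728}{233981}\right) \left(\left(5 - -45\right) - 195802\right) = \left(6561 - \frac{185728}{233981}\right) \left(\left(5 + 45\right) - 195802\right) = \frac{1534963613 \left(50 - 195802\right)}{233981} = \frac{1534963613}{233981} \left(-195752\right) = - \frac{300472197171976}{233981}$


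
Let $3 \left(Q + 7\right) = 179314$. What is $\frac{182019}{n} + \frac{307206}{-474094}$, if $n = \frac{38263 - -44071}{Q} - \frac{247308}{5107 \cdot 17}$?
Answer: $- \frac{223877433795859325983}{1809152707857494} \approx -1.2375 \cdot 10^{5}$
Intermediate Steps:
$Q = \frac{179293}{3}$ ($Q = -7 + \frac{1}{3} \cdot 179314 = -7 + \frac{179314}{3} = \frac{179293}{3} \approx 59764.0$)
$n = - \frac{22896126606}{15566038967}$ ($n = \frac{38263 - -44071}{\frac{179293}{3}} - \frac{247308}{5107 \cdot 17} = \left(38263 + 44071\right) \frac{3}{179293} - \frac{247308}{86819} = 82334 \cdot \frac{3}{179293} - \frac{247308}{86819} = \frac{247002}{179293} - \frac{247308}{86819} = - \frac{22896126606}{15566038967} \approx -1.4709$)
$\frac{182019}{n} + \frac{307206}{-474094} = \frac{182019}{- \frac{22896126606}{15566038967}} + \frac{307206}{-474094} = 182019 \left(- \frac{15566038967}{22896126606}\right) + 307206 \left(- \frac{1}{474094}\right) = - \frac{944438282244791}{7632042202} - \frac{153603}{237047} = - \frac{223877433795859325983}{1809152707857494}$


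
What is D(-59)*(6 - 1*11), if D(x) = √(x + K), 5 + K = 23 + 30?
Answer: -5*I*√11 ≈ -16.583*I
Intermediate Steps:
K = 48 (K = -5 + (23 + 30) = -5 + 53 = 48)
D(x) = √(48 + x) (D(x) = √(x + 48) = √(48 + x))
D(-59)*(6 - 1*11) = √(48 - 59)*(6 - 1*11) = √(-11)*(6 - 11) = (I*√11)*(-5) = -5*I*√11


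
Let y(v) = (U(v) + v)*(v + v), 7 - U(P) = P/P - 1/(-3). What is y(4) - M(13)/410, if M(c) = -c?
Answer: 95159/1230 ≈ 77.365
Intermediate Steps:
U(P) = 17/3 (U(P) = 7 - (P/P - 1/(-3)) = 7 - (1 - 1*(-⅓)) = 7 - (1 + ⅓) = 7 - 1*4/3 = 7 - 4/3 = 17/3)
y(v) = 2*v*(17/3 + v) (y(v) = (17/3 + v)*(v + v) = (17/3 + v)*(2*v) = 2*v*(17/3 + v))
y(4) - M(13)/410 = (⅔)*4*(17 + 3*4) - (-1*13)/410 = (⅔)*4*(17 + 12) - (-13)/410 = (⅔)*4*29 - 1*(-13/410) = 232/3 + 13/410 = 95159/1230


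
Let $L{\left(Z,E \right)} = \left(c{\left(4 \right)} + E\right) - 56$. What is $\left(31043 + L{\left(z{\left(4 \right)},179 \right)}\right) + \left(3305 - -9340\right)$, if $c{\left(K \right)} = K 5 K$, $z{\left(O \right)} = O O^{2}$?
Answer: $43891$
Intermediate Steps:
$z{\left(O \right)} = O^{3}$
$c{\left(K \right)} = 5 K^{2}$ ($c{\left(K \right)} = 5 K K = 5 K^{2}$)
$L{\left(Z,E \right)} = 24 + E$ ($L{\left(Z,E \right)} = \left(5 \cdot 4^{2} + E\right) - 56 = \left(5 \cdot 16 + E\right) - 56 = \left(80 + E\right) - 56 = 24 + E$)
$\left(31043 + L{\left(z{\left(4 \right)},179 \right)}\right) + \left(3305 - -9340\right) = \left(31043 + \left(24 + 179\right)\right) + \left(3305 - -9340\right) = \left(31043 + 203\right) + \left(3305 + 9340\right) = 31246 + 12645 = 43891$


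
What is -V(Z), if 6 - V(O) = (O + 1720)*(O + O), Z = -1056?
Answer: -1402374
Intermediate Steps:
V(O) = 6 - 2*O*(1720 + O) (V(O) = 6 - (O + 1720)*(O + O) = 6 - (1720 + O)*2*O = 6 - 2*O*(1720 + O))
-V(Z) = -(6 - 3440*(-1056) - 2*(-1056)²) = -(6 + 3632640 - 2*1115136) = -(6 + 3632640 - 2230272) = -1*1402374 = -1402374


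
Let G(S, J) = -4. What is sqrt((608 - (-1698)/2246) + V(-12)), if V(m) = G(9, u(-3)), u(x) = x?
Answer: sqrt(762675343)/1123 ≈ 24.592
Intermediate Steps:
V(m) = -4
sqrt((608 - (-1698)/2246) + V(-12)) = sqrt((608 - (-1698)/2246) - 4) = sqrt((608 - 1*(-849/1123)) - 4) = sqrt((608 + 849/1123) - 4) = sqrt(683633/1123 - 4) = sqrt(679141/1123) = sqrt(762675343)/1123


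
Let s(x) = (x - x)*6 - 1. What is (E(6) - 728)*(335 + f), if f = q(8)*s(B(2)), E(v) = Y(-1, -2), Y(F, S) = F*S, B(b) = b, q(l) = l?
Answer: -237402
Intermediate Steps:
s(x) = -1 (s(x) = 0*6 - 1 = 0 - 1 = -1)
E(v) = 2 (E(v) = -1*(-2) = 2)
f = -8 (f = 8*(-1) = -8)
(E(6) - 728)*(335 + f) = (2 - 728)*(335 - 8) = -726*327 = -237402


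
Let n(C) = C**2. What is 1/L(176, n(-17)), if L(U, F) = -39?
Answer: -1/39 ≈ -0.025641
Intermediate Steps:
1/L(176, n(-17)) = 1/(-39) = -1/39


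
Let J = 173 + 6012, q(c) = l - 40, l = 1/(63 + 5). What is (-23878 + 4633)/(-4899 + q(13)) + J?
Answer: 2078547095/335851 ≈ 6188.9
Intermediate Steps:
l = 1/68 ≈ 0.014706
q(c) = -2719/68 (q(c) = 1/68 - 40 = -2719/68)
J = 6185
(-23878 + 4633)/(-4899 + q(13)) + J = (-23878 + 4633)/(-4899 - 2719/68) + 6185 = -19245/(-335851/68) + 6185 = -19245*(-68/335851) + 6185 = 1308660/335851 + 6185 = 2078547095/335851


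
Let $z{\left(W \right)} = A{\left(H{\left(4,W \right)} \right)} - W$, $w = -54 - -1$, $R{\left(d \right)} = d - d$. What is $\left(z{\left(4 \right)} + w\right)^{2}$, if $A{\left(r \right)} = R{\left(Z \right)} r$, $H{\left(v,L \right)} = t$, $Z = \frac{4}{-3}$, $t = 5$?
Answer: $3249$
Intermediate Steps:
$Z = - \frac{4}{3}$ ($Z = 4 \left(- \frac{1}{3}\right) = - \frac{4}{3} \approx -1.3333$)
$H{\left(v,L \right)} = 5$
$R{\left(d \right)} = 0$
$A{\left(r \right)} = 0$ ($A{\left(r \right)} = 0 r = 0$)
$w = -53$ ($w = -54 + 1 = -53$)
$z{\left(W \right)} = - W$ ($z{\left(W \right)} = 0 - W = - W$)
$\left(z{\left(4 \right)} + w\right)^{2} = \left(\left(-1\right) 4 - 53\right)^{2} = \left(-4 - 53\right)^{2} = \left(-57\right)^{2} = 3249$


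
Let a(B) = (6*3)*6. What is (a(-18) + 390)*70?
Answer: 34860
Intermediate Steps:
a(B) = 108 (a(B) = 18*6 = 108)
(a(-18) + 390)*70 = (108 + 390)*70 = 498*70 = 34860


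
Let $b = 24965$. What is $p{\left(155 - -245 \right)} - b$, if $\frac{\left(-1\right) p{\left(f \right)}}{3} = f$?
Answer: $-26165$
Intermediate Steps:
$p{\left(f \right)} = - 3 f$
$p{\left(155 - -245 \right)} - b = - 3 \left(155 - -245\right) - 24965 = - 3 \left(155 + 245\right) - 24965 = \left(-3\right) 400 - 24965 = -1200 - 24965 = -26165$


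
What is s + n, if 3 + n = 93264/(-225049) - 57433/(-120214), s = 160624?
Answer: 4345448750502527/27054040486 ≈ 1.6062e+5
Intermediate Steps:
n = -79448520737/27054040486 (n = -3 + (93264/(-225049) - 57433/(-120214)) = -3 + (93264*(-1/225049) - 57433*(-1/120214)) = -3 + (-93264/225049 + 57433/120214) = -3 + 1713600721/27054040486 = -79448520737/27054040486 ≈ -2.9367)
s + n = 160624 - 79448520737/27054040486 = 4345448750502527/27054040486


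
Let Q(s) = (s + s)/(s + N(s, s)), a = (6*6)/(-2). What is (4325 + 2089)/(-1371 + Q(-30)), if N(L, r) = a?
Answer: -25656/5479 ≈ -4.6826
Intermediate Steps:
a = -18 (a = 36*(-1/2) = -18)
N(L, r) = -18
Q(s) = 2*s/(-18 + s) (Q(s) = (s + s)/(s - 18) = (2*s)/(-18 + s) = 2*s/(-18 + s))
(4325 + 2089)/(-1371 + Q(-30)) = (4325 + 2089)/(-1371 + 2*(-30)/(-18 - 30)) = 6414/(-1371 + 2*(-30)/(-48)) = 6414/(-1371 + 2*(-30)*(-1/48)) = 6414/(-1371 + 5/4) = 6414/(-5479/4) = 6414*(-4/5479) = -25656/5479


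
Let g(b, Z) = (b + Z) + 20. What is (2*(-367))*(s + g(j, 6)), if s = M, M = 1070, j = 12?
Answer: -813272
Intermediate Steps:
g(b, Z) = 20 + Z + b (g(b, Z) = (Z + b) + 20 = 20 + Z + b)
s = 1070
(2*(-367))*(s + g(j, 6)) = (2*(-367))*(1070 + (20 + 6 + 12)) = -734*(1070 + 38) = -734*1108 = -813272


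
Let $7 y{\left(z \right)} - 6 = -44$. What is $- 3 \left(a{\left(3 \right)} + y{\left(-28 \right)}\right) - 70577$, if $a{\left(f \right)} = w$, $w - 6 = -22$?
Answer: $- \frac{493589}{7} \approx -70513.0$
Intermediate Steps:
$w = -16$ ($w = 6 - 22 = -16$)
$y{\left(z \right)} = - \frac{38}{7}$ ($y{\left(z \right)} = \frac{6}{7} + \frac{1}{7} \left(-44\right) = \frac{6}{7} - \frac{44}{7} = - \frac{38}{7}$)
$a{\left(f \right)} = -16$
$- 3 \left(a{\left(3 \right)} + y{\left(-28 \right)}\right) - 70577 = - 3 \left(-16 - \frac{38}{7}\right) - 70577 = \left(-3\right) \left(- \frac{150}{7}\right) - 70577 = \frac{450}{7} - 70577 = - \frac{493589}{7}$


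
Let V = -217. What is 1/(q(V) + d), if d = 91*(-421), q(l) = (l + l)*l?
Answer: 1/55867 ≈ 1.7900e-5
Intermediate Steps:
q(l) = 2*l² (q(l) = (2*l)*l = 2*l²)
d = -38311
1/(q(V) + d) = 1/(2*(-217)² - 38311) = 1/(2*47089 - 38311) = 1/(94178 - 38311) = 1/55867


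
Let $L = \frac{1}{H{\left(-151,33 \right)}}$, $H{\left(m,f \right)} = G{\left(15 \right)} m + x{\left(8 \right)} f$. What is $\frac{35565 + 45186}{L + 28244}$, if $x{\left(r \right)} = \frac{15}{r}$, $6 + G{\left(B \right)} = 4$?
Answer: $\frac{235066161}{82218292} \approx 2.8591$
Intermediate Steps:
$G{\left(B \right)} = -2$ ($G{\left(B \right)} = -6 + 4 = -2$)
$H{\left(m,f \right)} = - 2 m + \frac{15 f}{8}$ ($H{\left(m,f \right)} = - 2 m + \frac{15}{8} f = - 2 m + 15 \cdot \frac{1}{8} f = - 2 m + \frac{15 f}{8}$)
$L = \frac{8}{2911}$ ($L = \frac{1}{\left(-2\right) \left(-151\right) + \frac{15}{8} \cdot 33} = \frac{1}{302 + \frac{495}{8}} = \frac{1}{\frac{2911}{8}} = \frac{8}{2911} \approx 0.0027482$)
$\frac{35565 + 45186}{L + 28244} = \frac{35565 + 45186}{\frac{8}{2911} + 28244} = \frac{80751}{\frac{82218292}{2911}} = 80751 \cdot \frac{2911}{82218292} = \frac{235066161}{82218292}$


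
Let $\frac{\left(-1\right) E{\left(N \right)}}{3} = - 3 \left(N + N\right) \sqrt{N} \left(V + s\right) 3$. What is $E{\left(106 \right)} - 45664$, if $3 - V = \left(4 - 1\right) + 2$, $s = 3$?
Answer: $-45664 + 5724 \sqrt{106} \approx 13268.0$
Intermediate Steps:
$V = -2$ ($V = 3 - \left(\left(4 - 1\right) + 2\right) = 3 - \left(3 + 2\right) = 3 - 5 = -2$)
$E{\left(N \right)} = 54 N^{\frac{3}{2}}$ ($E{\left(N \right)} = - 3 - 3 \left(N + N\right) \sqrt{N} \left(-2 + 3\right) 3 = - 3 - 3 \cdot 2 N \sqrt{N} 1 \cdot 3 = - 3 - 3 \cdot 2 N^{\frac{3}{2}} \cdot 1 \cdot 3 = - 3 - 3 \cdot 2 N^{\frac{3}{2}} \cdot 3 = - 3 - 6 N^{\frac{3}{2}} \cdot 3 = - 3 \left(- 18 N^{\frac{3}{2}}\right) = 54 N^{\frac{3}{2}}$)
$E{\left(106 \right)} - 45664 = 54 \cdot 106^{\frac{3}{2}} - 45664 = 54 \cdot 106 \sqrt{106} - 45664 = 5724 \sqrt{106} - 45664 = -45664 + 5724 \sqrt{106}$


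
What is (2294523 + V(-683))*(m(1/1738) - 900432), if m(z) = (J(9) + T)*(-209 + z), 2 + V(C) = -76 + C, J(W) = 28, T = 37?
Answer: -1821890979890761/869 ≈ -2.0965e+12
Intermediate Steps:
V(C) = -78 + C (V(C) = -2 + (-76 + C) = -78 + C)
m(z) = -13585 + 65*z (m(z) = (28 + 37)*(-209 + z) = 65*(-209 + z) = -13585 + 65*z)
(2294523 + V(-683))*(m(1/1738) - 900432) = (2294523 + (-78 - 683))*((-13585 + 65/1738) - 900432) = (2294523 - 761)*((-13585 + 65*(1/1738)) - 900432) = 2293762*((-13585 + 65/1738) - 900432) = 2293762*(-23610665/1738 - 900432) = 2293762*(-1588561481/1738) = -1821890979890761/869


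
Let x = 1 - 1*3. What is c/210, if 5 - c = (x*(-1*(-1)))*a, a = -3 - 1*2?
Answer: -1/42 ≈ -0.023810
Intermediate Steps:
a = -5 (a = -3 - 2 = -5)
x = -2 (x = 1 - 3 = -2)
c = -5 (c = 5 - (-(-2)*(-1))*(-5) = 5 - (-2*1)*(-5) = 5 - (-2)*(-5) = 5 - 1*10 = 5 - 10 = -5)
c/210 = -5/210 = -5*1/210 = -1/42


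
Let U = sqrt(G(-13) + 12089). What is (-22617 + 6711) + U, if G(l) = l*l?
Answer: -15906 + 3*sqrt(1362) ≈ -15795.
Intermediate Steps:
G(l) = l**2
U = 3*sqrt(1362) (U = sqrt((-13)**2 + 12089) = sqrt(169 + 12089) = sqrt(12258) = 3*sqrt(1362) ≈ 110.72)
(-22617 + 6711) + U = (-22617 + 6711) + 3*sqrt(1362) = -15906 + 3*sqrt(1362)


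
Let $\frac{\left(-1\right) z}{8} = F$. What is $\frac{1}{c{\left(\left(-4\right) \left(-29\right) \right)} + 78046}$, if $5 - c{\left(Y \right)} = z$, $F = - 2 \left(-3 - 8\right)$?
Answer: $\frac{1}{78227} \approx 1.2783 \cdot 10^{-5}$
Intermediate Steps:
$F = 22$ ($F = \left(-2\right) \left(-11\right) = 22$)
$z = -176$ ($z = \left(-8\right) 22 = -176$)
$c{\left(Y \right)} = 181$ ($c{\left(Y \right)} = 5 - -176 = 5 + 176 = 181$)
$\frac{1}{c{\left(\left(-4\right) \left(-29\right) \right)} + 78046} = \frac{1}{181 + 78046} = \frac{1}{78227}$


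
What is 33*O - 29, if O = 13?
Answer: 400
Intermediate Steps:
33*O - 29 = 33*13 - 29 = 429 - 29 = 400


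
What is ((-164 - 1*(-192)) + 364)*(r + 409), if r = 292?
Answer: 274792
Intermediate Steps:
((-164 - 1*(-192)) + 364)*(r + 409) = ((-164 - 1*(-192)) + 364)*(292 + 409) = ((-164 + 192) + 364)*701 = (28 + 364)*701 = 392*701 = 274792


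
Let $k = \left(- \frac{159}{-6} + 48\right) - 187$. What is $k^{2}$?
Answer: $\frac{50625}{4} \approx 12656.0$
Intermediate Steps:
$k = - \frac{225}{2}$ ($k = \left(\left(-159\right) \left(- \frac{1}{6}\right) + 48\right) - 187 = \left(\frac{53}{2} + 48\right) - 187 = \frac{149}{2} - 187 = - \frac{225}{2} \approx -112.5$)
$k^{2} = \left(- \frac{225}{2}\right)^{2} = \frac{50625}{4}$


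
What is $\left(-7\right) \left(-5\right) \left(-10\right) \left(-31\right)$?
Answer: $10850$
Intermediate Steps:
$\left(-7\right) \left(-5\right) \left(-10\right) \left(-31\right) = 35 \left(-10\right) \left(-31\right) = \left(-350\right) \left(-31\right) = 10850$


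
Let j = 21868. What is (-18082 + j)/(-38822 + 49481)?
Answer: 1262/3553 ≈ 0.35519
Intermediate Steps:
(-18082 + j)/(-38822 + 49481) = (-18082 + 21868)/(-38822 + 49481) = 3786/10659 = 3786*(1/10659) = 1262/3553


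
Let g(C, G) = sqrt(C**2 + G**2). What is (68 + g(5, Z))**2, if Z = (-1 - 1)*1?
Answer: (68 + sqrt(29))**2 ≈ 5385.4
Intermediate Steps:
Z = -2 (Z = -2*1 = -2)
(68 + g(5, Z))**2 = (68 + sqrt(5**2 + (-2)**2))**2 = (68 + sqrt(25 + 4))**2 = (68 + sqrt(29))**2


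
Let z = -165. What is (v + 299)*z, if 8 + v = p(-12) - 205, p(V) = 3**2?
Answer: -15675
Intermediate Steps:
p(V) = 9
v = -204 (v = -8 + (9 - 205) = -8 - 196 = -204)
(v + 299)*z = (-204 + 299)*(-165) = 95*(-165) = -15675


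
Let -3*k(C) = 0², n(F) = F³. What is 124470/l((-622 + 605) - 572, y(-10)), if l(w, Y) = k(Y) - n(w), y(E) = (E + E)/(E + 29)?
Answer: 124470/204336469 ≈ 0.00060914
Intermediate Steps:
k(C) = 0 (k(C) = -⅓*0² = -⅓*0 = 0)
y(E) = 2*E/(29 + E) (y(E) = (2*E)/(29 + E) = 2*E/(29 + E))
l(w, Y) = -w³ (l(w, Y) = 0 - w³ = -w³)
124470/l((-622 + 605) - 572, y(-10)) = 124470/((-((-622 + 605) - 572)³)) = 124470/((-(-17 - 572)³)) = 124470/((-1*(-589)³)) = 124470/((-1*(-204336469))) = 124470/204336469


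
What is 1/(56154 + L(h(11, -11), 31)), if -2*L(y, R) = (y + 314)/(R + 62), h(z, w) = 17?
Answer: 186/10444313 ≈ 1.7809e-5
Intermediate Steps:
L(y, R) = -(314 + y)/(2*(62 + R)) (L(y, R) = -(y + 314)/(2*(R + 62)) = -(314 + y)/(2*(62 + R)))
1/(56154 + L(h(11, -11), 31)) = 1/(56154 + (-314 - 1*17)/(2*(62 + 31))) = 1/(56154 + (½)*(-314 - 17)/93) = 1/(56154 + (½)*(1/93)*(-331)) = 1/(56154 - 331/186) = 1/(10444313/186) = 186/10444313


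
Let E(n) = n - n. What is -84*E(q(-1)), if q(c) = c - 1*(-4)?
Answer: 0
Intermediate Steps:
q(c) = 4 + c (q(c) = c + 4 = 4 + c)
E(n) = 0
-84*E(q(-1)) = -84*0 = 0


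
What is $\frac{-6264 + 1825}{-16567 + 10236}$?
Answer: $\frac{4439}{6331} \approx 0.70115$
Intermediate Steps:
$\frac{-6264 + 1825}{-16567 + 10236} = - \frac{4439}{-6331} = \left(-4439\right) \left(- \frac{1}{6331}\right) = \frac{4439}{6331}$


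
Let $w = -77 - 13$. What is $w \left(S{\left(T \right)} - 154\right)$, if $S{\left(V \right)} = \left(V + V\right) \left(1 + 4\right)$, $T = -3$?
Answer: $16560$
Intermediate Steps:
$w = -90$
$S{\left(V \right)} = 10 V$ ($S{\left(V \right)} = 2 V 5 = 10 V$)
$w \left(S{\left(T \right)} - 154\right) = - 90 \left(10 \left(-3\right) - 154\right) = - 90 \left(-30 - 154\right) = \left(-90\right) \left(-184\right) = 16560$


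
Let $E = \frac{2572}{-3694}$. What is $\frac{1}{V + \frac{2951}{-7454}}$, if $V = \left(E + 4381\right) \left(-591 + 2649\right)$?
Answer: $\frac{13767538}{124109738709275} \approx 1.1093 \cdot 10^{-7}$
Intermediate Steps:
$E = - \frac{1286}{1847}$ ($E = 2572 \left(- \frac{1}{3694}\right) = - \frac{1286}{1847} \approx -0.69626$)
$V = \frac{16650086418}{1847}$ ($V = \left(- \frac{1286}{1847} + 4381\right) \left(-591 + 2649\right) = \frac{8090421}{1847} \cdot 2058 = \frac{16650086418}{1847} \approx 9.0147 \cdot 10^{6}$)
$\frac{1}{V + \frac{2951}{-7454}} = \frac{1}{\frac{16650086418}{1847} + \frac{2951}{-7454}} = \frac{1}{\frac{16650086418}{1847} + 2951 \left(- \frac{1}{7454}\right)} = \frac{1}{\frac{16650086418}{1847} - \frac{2951}{7454}} = \frac{1}{\frac{124109738709275}{13767538}} = \frac{13767538}{124109738709275}$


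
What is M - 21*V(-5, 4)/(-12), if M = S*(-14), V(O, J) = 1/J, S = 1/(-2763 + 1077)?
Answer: 6013/13488 ≈ 0.44580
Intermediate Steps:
S = -1/1686 (S = 1/(-1686) = -1/1686 ≈ -0.00059312)
M = 7/843 (M = -1/1686*(-14) = 7/843 ≈ 0.0083037)
M - 21*V(-5, 4)/(-12) = 7/843 - 21/4/(-12) = 7/843 - 21*¼*(-1/12) = 7/843 - 21/4*(-1/12) = 7/843 + 7/16 = 6013/13488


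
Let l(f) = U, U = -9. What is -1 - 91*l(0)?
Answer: 818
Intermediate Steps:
l(f) = -9
-1 - 91*l(0) = -1 - 91*(-9) = -1 + 819 = 818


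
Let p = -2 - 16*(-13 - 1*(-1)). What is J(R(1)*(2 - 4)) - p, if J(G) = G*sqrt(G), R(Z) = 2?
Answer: -190 - 8*I ≈ -190.0 - 8.0*I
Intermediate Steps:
J(G) = G**(3/2)
p = 190 (p = -2 - 16*(-13 + 1) = -2 - 16*(-12) = -2 + 192 = 190)
J(R(1)*(2 - 4)) - p = (2*(2 - 4))**(3/2) - 1*190 = (2*(-2))**(3/2) - 190 = (-4)**(3/2) - 190 = -8*I - 190 = -190 - 8*I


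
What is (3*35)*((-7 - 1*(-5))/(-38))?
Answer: 105/19 ≈ 5.5263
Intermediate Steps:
(3*35)*((-7 - 1*(-5))/(-38)) = 105*((-7 + 5)*(-1/38)) = 105*(-2*(-1/38)) = 105*(1/19) = 105/19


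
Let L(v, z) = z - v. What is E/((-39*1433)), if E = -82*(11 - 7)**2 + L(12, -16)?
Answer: 1340/55887 ≈ 0.023977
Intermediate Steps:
E = -1340 (E = -82*(11 - 7)**2 + (-16 - 1*12) = -82*4**2 + (-16 - 12) = -82*16 - 28 = -1312 - 28 = -1340)
E/((-39*1433)) = -1340/((-39*1433)) = -1340/(-55887) = -1340*(-1/55887) = 1340/55887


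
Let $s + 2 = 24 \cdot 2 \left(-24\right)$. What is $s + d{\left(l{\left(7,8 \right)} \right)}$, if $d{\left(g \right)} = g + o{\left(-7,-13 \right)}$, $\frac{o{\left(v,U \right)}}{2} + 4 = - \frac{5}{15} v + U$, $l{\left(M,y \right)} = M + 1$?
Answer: $- \frac{3526}{3} \approx -1175.3$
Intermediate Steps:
$l{\left(M,y \right)} = 1 + M$
$s = -1154$ ($s = -2 + 24 \cdot 2 \left(-24\right) = -2 + 48 \left(-24\right) = -2 - 1152 = -1154$)
$o{\left(v,U \right)} = -8 + 2 U - \frac{2 v}{3}$ ($o{\left(v,U \right)} = -8 + 2 \left(- \frac{5}{15} v + U\right) = -8 + 2 \left(\left(-5\right) \frac{1}{15} v + U\right) = -8 + 2 \left(- \frac{v}{3} + U\right) = -8 + 2 \left(U - \frac{v}{3}\right) = -8 + \left(2 U - \frac{2 v}{3}\right) = -8 + 2 U - \frac{2 v}{3}$)
$d{\left(g \right)} = - \frac{88}{3} + g$ ($d{\left(g \right)} = g - \frac{88}{3} = - \frac{88}{3} + g$)
$s + d{\left(l{\left(7,8 \right)} \right)} = -1154 + \left(- \frac{88}{3} + \left(1 + 7\right)\right) = -1154 + \left(- \frac{88}{3} + 8\right) = -1154 - \frac{64}{3} = - \frac{3526}{3}$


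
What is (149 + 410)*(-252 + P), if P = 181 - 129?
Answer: -111800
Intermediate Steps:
P = 52
(149 + 410)*(-252 + P) = (149 + 410)*(-252 + 52) = 559*(-200) = -111800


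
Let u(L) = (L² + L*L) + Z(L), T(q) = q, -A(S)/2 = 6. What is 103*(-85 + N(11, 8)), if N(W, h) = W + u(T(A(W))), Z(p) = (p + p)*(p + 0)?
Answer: 51706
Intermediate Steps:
Z(p) = 2*p² (Z(p) = (2*p)*p = 2*p²)
A(S) = -12 (A(S) = -2*6 = -12)
u(L) = 4*L² (u(L) = (L² + L*L) + 2*L² = (L² + L²) + 2*L² = 2*L² + 2*L² = 4*L²)
N(W, h) = 576 + W (N(W, h) = W + 4*(-12)² = W + 4*144 = W + 576 = 576 + W)
103*(-85 + N(11, 8)) = 103*(-85 + (576 + 11)) = 103*(-85 + 587) = 103*502 = 51706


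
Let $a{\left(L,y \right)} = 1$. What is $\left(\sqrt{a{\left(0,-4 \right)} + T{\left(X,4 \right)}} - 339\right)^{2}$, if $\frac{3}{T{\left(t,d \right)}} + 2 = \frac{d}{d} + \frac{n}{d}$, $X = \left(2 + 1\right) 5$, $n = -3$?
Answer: $\frac{\left(2373 - i \sqrt{35}\right)^{2}}{49} \approx 1.1492 \cdot 10^{5} - 573.01 i$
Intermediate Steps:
$X = 15$ ($X = 3 \cdot 5 = 15$)
$T{\left(t,d \right)} = \frac{3}{-1 - \frac{3}{d}}$ ($T{\left(t,d \right)} = \frac{3}{-2 - \left(\frac{3}{d} - \frac{d}{d}\right)} = \frac{3}{-2 + \left(1 - \frac{3}{d}\right)} = \frac{3}{-1 - \frac{3}{d}}$)
$\left(\sqrt{a{\left(0,-4 \right)} + T{\left(X,4 \right)}} - 339\right)^{2} = \left(\sqrt{1 - \frac{12}{3 + 4}} - 339\right)^{2} = \left(\sqrt{1 - \frac{12}{7}} - 339\right)^{2} = \left(\sqrt{- \frac{5}{7}} - 339\right)^{2} = \left(\frac{i \sqrt{35}}{7} - 339\right)^{2} = \left(-339 + \frac{i \sqrt{35}}{7}\right)^{2}$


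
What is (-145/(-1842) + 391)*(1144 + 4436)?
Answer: 669941310/307 ≈ 2.1822e+6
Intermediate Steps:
(-145/(-1842) + 391)*(1144 + 4436) = (-145*(-1/1842) + 391)*5580 = (145/1842 + 391)*5580 = (720367/1842)*5580 = 669941310/307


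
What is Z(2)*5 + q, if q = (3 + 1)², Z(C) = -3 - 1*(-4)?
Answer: 21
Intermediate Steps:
Z(C) = 1 (Z(C) = -3 + 4 = 1)
q = 16 (q = 4² = 16)
Z(2)*5 + q = 1*5 + 16 = 5 + 16 = 21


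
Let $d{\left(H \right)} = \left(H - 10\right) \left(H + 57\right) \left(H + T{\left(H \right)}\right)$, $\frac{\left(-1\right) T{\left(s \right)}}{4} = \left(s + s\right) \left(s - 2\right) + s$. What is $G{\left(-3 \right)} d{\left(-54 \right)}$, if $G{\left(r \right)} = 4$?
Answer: $18455040$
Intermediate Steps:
$T{\left(s \right)} = - 4 s - 8 s \left(-2 + s\right)$ ($T{\left(s \right)} = - 4 \left(\left(s + s\right) \left(s - 2\right) + s\right) = - 4 \left(2 s \left(-2 + s\right) + s\right) = - 4 \left(s + 2 s \left(-2 + s\right)\right) = - 4 s - 8 s \left(-2 + s\right)$)
$d{\left(H \right)} = \left(-10 + H\right) \left(57 + H\right) \left(H + 4 H \left(3 - 2 H\right)\right)$ ($d{\left(H \right)} = \left(H - 10\right) \left(H + 57\right) \left(H + 4 H \left(3 - 2 H\right)\right) = \left(H - 10\right) \left(57 + H\right) \left(H + 4 H \left(3 - 2 H\right)\right) = \left(-10 + H\right) \left(57 + H\right) \left(H + 4 H \left(3 - 2 H\right)\right)$)
$G{\left(-3 \right)} d{\left(-54 \right)} = 4 \left(- 54 \left(-7410 - 363 \left(-54\right)^{2} - 8 \left(-54\right)^{3} + 5171 \left(-54\right)\right)\right) = 4 \left(- 54 \left(-7410 - 1058508 - -1259712 - 279234\right)\right) = 4 \left(- 54 \left(-7410 - 1058508 + 1259712 - 279234\right)\right) = 4 \left(\left(-54\right) \left(-85440\right)\right) = 4 \cdot 4613760 = 18455040$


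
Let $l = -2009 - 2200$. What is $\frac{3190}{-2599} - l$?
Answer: $\frac{10936001}{2599} \approx 4207.8$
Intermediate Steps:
$l = -4209$ ($l = -2009 - 2200 = -4209$)
$\frac{3190}{-2599} - l = \frac{3190}{-2599} - -4209 = 3190 \left(- \frac{1}{2599}\right) + 4209 = - \frac{3190}{2599} + 4209 = \frac{10936001}{2599}$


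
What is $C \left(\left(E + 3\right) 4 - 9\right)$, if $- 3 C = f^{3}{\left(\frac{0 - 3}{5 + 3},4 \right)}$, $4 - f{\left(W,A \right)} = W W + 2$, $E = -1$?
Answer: $\frac{1685159}{786432} \approx 2.1428$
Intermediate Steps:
$f{\left(W,A \right)} = 2 - W^{2}$ ($f{\left(W,A \right)} = 4 - \left(W W + 2\right) = 4 - \left(W^{2} + 2\right) = 4 - \left(2 + W^{2}\right) = 2 - W^{2}$)
$C = - \frac{1685159}{786432}$ ($C = - \frac{\left(2 - \left(\frac{0 - 3}{5 + 3}\right)^{2}\right)^{3}}{3} = - \frac{\left(2 - \left(- \frac{3}{8}\right)^{2}\right)^{3}}{3} = - \frac{\left(2 - \frac{9}{64}\right)^{3}}{3} = - \frac{\left(\frac{119}{64}\right)^{3}}{3} = \left(- \frac{1}{3}\right) \frac{1685159}{262144} = - \frac{1685159}{786432} \approx -2.1428$)
$C \left(\left(E + 3\right) 4 - 9\right) = - \frac{1685159 \left(\left(-1 + 3\right) 4 - 9\right)}{786432} = - \frac{1685159 \left(2 \cdot 4 - 9\right)}{786432} = - \frac{1685159 \left(8 - 9\right)}{786432} = \left(- \frac{1685159}{786432}\right) \left(-1\right) = \frac{1685159}{786432}$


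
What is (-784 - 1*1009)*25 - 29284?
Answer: -74109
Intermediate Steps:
(-784 - 1*1009)*25 - 29284 = (-784 - 1009)*25 - 29284 = -1793*25 - 29284 = -44825 - 29284 = -74109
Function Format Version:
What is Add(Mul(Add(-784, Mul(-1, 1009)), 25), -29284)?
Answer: -74109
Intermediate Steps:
Add(Mul(Add(-784, Mul(-1, 1009)), 25), -29284) = Add(Mul(Add(-784, -1009), 25), -29284) = Add(Mul(-1793, 25), -29284) = Add(-44825, -29284) = -74109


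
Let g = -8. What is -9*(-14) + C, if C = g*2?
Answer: 110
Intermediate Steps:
C = -16 (C = -8*2 = -16)
-9*(-14) + C = -9*(-14) - 16 = 126 - 16 = 110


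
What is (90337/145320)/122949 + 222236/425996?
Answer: 992679422512283/1902812167471320 ≈ 0.52169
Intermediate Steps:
(90337/145320)/122949 + 222236/425996 = (90337*(1/145320))*(1/122949) + 222236*(1/425996) = (90337/145320)*(1/122949) + 55559/106499 = 90337/17866948680 + 55559/106499 = 992679422512283/1902812167471320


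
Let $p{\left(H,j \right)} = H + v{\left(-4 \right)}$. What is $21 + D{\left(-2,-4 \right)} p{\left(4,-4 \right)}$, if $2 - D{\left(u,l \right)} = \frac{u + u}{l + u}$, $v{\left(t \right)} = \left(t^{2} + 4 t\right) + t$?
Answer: $21$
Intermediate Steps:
$v{\left(t \right)} = t^{2} + 5 t$
$D{\left(u,l \right)} = 2 - \frac{2 u}{l + u}$ ($D{\left(u,l \right)} = 2 - \frac{u + u}{l + u} = 2 - \frac{2 u}{l + u}$)
$p{\left(H,j \right)} = -4 + H$ ($p{\left(H,j \right)} = H - 4 \left(5 - 4\right) = H - 4 = -4 + H$)
$21 + D{\left(-2,-4 \right)} p{\left(4,-4 \right)} = 21 + 2 \left(-4\right) \frac{1}{-4 - 2} \left(-4 + 4\right) = 21 + 2 \left(-4\right) \frac{1}{-6} \cdot 0 = 21 + 2 \left(-4\right) \left(- \frac{1}{6}\right) 0 = 21 + \frac{4}{3} \cdot 0 = 21 + 0 = 21$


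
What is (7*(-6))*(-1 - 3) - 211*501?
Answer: -105543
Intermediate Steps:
(7*(-6))*(-1 - 3) - 211*501 = -42*(-4) - 105711 = 168 - 105711 = -105543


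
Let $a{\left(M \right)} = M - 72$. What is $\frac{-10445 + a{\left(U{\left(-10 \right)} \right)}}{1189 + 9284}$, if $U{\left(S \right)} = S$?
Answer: $- \frac{3509}{3491} \approx -1.0052$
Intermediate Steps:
$a{\left(M \right)} = -72 + M$ ($a{\left(M \right)} = M - 72 = -72 + M$)
$\frac{-10445 + a{\left(U{\left(-10 \right)} \right)}}{1189 + 9284} = \frac{-10445 - 82}{1189 + 9284} = \frac{-10445 - 82}{10473} = \left(-10527\right) \frac{1}{10473} = - \frac{3509}{3491}$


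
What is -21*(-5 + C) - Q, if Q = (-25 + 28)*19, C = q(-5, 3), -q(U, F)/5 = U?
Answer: -477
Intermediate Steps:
q(U, F) = -5*U
C = 25 (C = -5*(-5) = 25)
Q = 57 (Q = 3*19 = 57)
-21*(-5 + C) - Q = -21*(-5 + 25) - 1*57 = -21*20 - 57 = -420 - 57 = -477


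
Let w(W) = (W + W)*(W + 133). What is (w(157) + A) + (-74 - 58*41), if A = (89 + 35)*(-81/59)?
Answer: 5217828/59 ≈ 88438.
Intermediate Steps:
A = -10044/59 (A = 124*(-81*1/59) = 124*(-81/59) = -10044/59 ≈ -170.24)
w(W) = 2*W*(133 + W) (w(W) = (2*W)*(133 + W) = 2*W*(133 + W))
(w(157) + A) + (-74 - 58*41) = (2*157*(133 + 157) - 10044/59) + (-74 - 58*41) = (2*157*290 - 10044/59) + (-74 - 2378) = (91060 - 10044/59) - 2452 = 5362496/59 - 2452 = 5217828/59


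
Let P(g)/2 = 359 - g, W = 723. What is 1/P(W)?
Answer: -1/728 ≈ -0.0013736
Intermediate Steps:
P(g) = 718 - 2*g (P(g) = 2*(359 - g) = 718 - 2*g)
1/P(W) = 1/(718 - 2*723) = 1/(718 - 1446) = 1/(-728) = -1/728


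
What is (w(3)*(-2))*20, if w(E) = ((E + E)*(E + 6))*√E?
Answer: -2160*√3 ≈ -3741.2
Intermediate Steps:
w(E) = 2*E^(3/2)*(6 + E) (w(E) = ((2*E)*(6 + E))*√E = (2*E*(6 + E))*√E = 2*E^(3/2)*(6 + E))
(w(3)*(-2))*20 = ((2*3^(3/2)*(6 + 3))*(-2))*20 = ((2*(3*√3)*9)*(-2))*20 = ((54*√3)*(-2))*20 = -108*√3*20 = -2160*√3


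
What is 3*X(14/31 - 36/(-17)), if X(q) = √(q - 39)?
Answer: 3*I*√10117873/527 ≈ 18.107*I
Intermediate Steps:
X(q) = √(-39 + q)
3*X(14/31 - 36/(-17)) = 3*√(-39 + (14/31 - 36/(-17))) = 3*√(-39 + (14*(1/31) - 36*(-1/17))) = 3*√(-39 + (14/31 + 36/17)) = 3*√(-39 + 1354/527) = 3*√(-19199/527) = 3*(I*√10117873/527) = 3*I*√10117873/527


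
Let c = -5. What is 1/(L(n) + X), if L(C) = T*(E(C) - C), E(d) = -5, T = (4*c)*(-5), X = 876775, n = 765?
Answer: 1/799775 ≈ 1.2504e-6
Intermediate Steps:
T = 100 (T = (4*(-5))*(-5) = -20*(-5) = 100)
L(C) = -500 - 100*C (L(C) = 100*(-5 - C) = -500 - 100*C)
1/(L(n) + X) = 1/((-500 - 100*765) + 876775) = 1/((-500 - 76500) + 876775) = 1/(-77000 + 876775) = 1/799775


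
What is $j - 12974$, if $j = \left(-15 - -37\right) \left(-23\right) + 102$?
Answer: $-13378$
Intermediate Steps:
$j = -404$ ($j = \left(-15 + 37\right) \left(-23\right) + 102 = 22 \left(-23\right) + 102 = -506 + 102 = -404$)
$j - 12974 = -404 - 12974 = -13378$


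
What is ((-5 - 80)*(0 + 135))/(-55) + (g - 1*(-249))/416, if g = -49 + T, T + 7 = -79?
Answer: 477987/2288 ≈ 208.91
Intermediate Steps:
T = -86 (T = -7 - 79 = -86)
g = -135 (g = -49 - 86 = -135)
((-5 - 80)*(0 + 135))/(-55) + (g - 1*(-249))/416 = ((-5 - 80)*(0 + 135))/(-55) + (-135 - 1*(-249))/416 = -85*135*(-1/55) + (-135 + 249)*(1/416) = -11475*(-1/55) + 114*(1/416) = 2295/11 + 57/208 = 477987/2288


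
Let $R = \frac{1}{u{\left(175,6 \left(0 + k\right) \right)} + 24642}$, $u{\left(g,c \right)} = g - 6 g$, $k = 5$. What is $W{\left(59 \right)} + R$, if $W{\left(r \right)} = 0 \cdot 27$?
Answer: $\frac{1}{23767} \approx 4.2075 \cdot 10^{-5}$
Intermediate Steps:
$u{\left(g,c \right)} = - 5 g$
$W{\left(r \right)} = 0$
$R = \frac{1}{23767}$ ($R = \frac{1}{\left(-5\right) 175 + 24642} = \frac{1}{-875 + 24642} = \frac{1}{23767} \approx 4.2075 \cdot 10^{-5}$)
$W{\left(59 \right)} + R = 0 + \frac{1}{23767} = \frac{1}{23767}$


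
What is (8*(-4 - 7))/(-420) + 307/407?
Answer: 41189/42735 ≈ 0.96382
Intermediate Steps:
(8*(-4 - 7))/(-420) + 307/407 = (8*(-11))*(-1/420) + 307*(1/407) = -88*(-1/420) + 307/407 = 22/105 + 307/407 = 41189/42735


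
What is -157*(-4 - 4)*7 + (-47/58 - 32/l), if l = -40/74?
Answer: 2566613/290 ≈ 8850.4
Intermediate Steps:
l = -20/37 (l = -40*1/74 = -20/37 ≈ -0.54054)
-157*(-4 - 4)*7 + (-47/58 - 32/l) = -157*(-4 - 4)*7 + (-47/58 - 32/(-20/37)) = -(-1256)*7 + (-47*1/58 - 32*(-37/20)) = -157*(-56) + (-47/58 + 296/5) = 8792 + 16933/290 = 2566613/290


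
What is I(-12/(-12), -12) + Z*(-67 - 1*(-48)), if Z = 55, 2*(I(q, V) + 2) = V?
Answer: -1053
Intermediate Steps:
I(q, V) = -2 + V/2
I(-12/(-12), -12) + Z*(-67 - 1*(-48)) = (-2 + (1/2)*(-12)) + 55*(-67 - 1*(-48)) = (-2 - 6) + 55*(-67 + 48) = -8 + 55*(-19) = -8 - 1045 = -1053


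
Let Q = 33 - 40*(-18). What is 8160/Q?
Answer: 2720/251 ≈ 10.837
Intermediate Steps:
Q = 753 (Q = 33 + 720 = 753)
8160/Q = 8160/753 = 8160*(1/753) = 2720/251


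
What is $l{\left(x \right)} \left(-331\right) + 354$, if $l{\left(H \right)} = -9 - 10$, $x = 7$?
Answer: $6643$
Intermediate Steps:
$l{\left(H \right)} = -19$
$l{\left(x \right)} \left(-331\right) + 354 = \left(-19\right) \left(-331\right) + 354 = 6289 + 354 = 6643$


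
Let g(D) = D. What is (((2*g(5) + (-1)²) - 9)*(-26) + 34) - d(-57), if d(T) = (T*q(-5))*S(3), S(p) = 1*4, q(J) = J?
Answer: -1158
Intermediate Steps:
S(p) = 4
d(T) = -20*T (d(T) = (T*(-5))*4 = -5*T*4 = -20*T)
(((2*g(5) + (-1)²) - 9)*(-26) + 34) - d(-57) = (((2*5 + (-1)²) - 9)*(-26) + 34) - (-20)*(-57) = (((10 + 1) - 9)*(-26) + 34) - 1*1140 = ((11 - 9)*(-26) + 34) - 1140 = (2*(-26) + 34) - 1140 = (-52 + 34) - 1140 = -18 - 1140 = -1158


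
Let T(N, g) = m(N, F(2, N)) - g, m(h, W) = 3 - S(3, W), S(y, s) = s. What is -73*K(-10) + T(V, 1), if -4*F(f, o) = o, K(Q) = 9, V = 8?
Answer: -653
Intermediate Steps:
F(f, o) = -o/4
m(h, W) = 3 - W
T(N, g) = 3 - g + N/4 (T(N, g) = (3 - (-1)*N/4) - g = (3 + N/4) - g = 3 - g + N/4)
-73*K(-10) + T(V, 1) = -73*9 + (3 - 1*1 + (¼)*8) = -657 + (3 - 1 + 2) = -657 + 4 = -653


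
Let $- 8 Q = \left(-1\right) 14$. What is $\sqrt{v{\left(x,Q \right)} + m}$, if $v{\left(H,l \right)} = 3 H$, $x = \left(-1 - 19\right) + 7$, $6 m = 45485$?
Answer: $\frac{\sqrt{271506}}{6} \approx 86.844$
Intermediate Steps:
$m = \frac{45485}{6}$ ($m = \frac{1}{6} \cdot 45485 = \frac{45485}{6} \approx 7580.8$)
$Q = \frac{7}{4}$ ($Q = - \frac{\left(-1\right) 14}{8} = \left(- \frac{1}{8}\right) \left(-14\right) = \frac{7}{4} \approx 1.75$)
$x = -13$ ($x = -20 + 7 = -13$)
$\sqrt{v{\left(x,Q \right)} + m} = \sqrt{3 \left(-13\right) + \frac{45485}{6}} = \sqrt{-39 + \frac{45485}{6}} = \sqrt{\frac{45251}{6}} = \frac{\sqrt{271506}}{6}$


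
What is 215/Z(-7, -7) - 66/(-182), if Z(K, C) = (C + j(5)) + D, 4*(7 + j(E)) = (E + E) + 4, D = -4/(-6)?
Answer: -115443/5369 ≈ -21.502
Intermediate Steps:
D = 2/3 (D = -4*(-1/6) = 2/3 ≈ 0.66667)
j(E) = -6 + E/2 (j(E) = -7 + ((E + E) + 4)/4 = -7 + (2*E + 4)/4 = -7 + (4 + 2*E)/4 = -7 + (1 + E/2) = -6 + E/2)
Z(K, C) = -17/6 + C (Z(K, C) = (C + (-6 + (1/2)*5)) + 2/3 = (C + (-6 + 5/2)) + 2/3 = (C - 7/2) + 2/3 = (-7/2 + C) + 2/3 = -17/6 + C)
215/Z(-7, -7) - 66/(-182) = 215/(-17/6 - 7) - 66/(-182) = 215/(-59/6) - 66*(-1/182) = 215*(-6/59) + 33/91 = -1290/59 + 33/91 = -115443/5369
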